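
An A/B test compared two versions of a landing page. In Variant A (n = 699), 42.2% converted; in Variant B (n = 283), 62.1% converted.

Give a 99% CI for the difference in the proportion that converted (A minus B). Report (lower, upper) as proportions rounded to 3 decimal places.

(-0.288, -0.110)

Each SE is √(p̂(1−p̂)/n): √(0.4220·0.5780/699) = 0.01868 and √(0.6210·0.3790/283) = 0.02884.
SE(p̂₁ − p̂₂) = √(SE₁² + SE₂²) = √(0.0003489424 + 0.0008317456) = 0.03436, since the two samples are independent.
At 99% confidence z* = 2.576; margin = 2.576 × 0.03436 = 0.08851.
The difference is 0.4220 − 0.6210 = -0.1990, so the interval is -0.1990 ± 0.08851 = (-0.288, -0.110).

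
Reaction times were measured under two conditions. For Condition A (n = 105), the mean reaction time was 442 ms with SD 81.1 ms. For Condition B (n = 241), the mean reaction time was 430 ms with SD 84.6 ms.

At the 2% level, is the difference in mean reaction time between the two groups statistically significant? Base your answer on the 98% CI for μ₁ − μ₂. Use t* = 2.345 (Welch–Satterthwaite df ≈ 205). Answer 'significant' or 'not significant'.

not significant

Per-group SEs: s₁/√n₁ = 81.1/√105 = 7.9145, s₂/√n₂ = 84.6/√241 = 5.4496.
Unpooled SE of the difference: √(62.63931025 + 29.69814016) = 9.6092.
Margin of error = t* · SE = 2.345 × 9.6092 = 22.5336.
x̄₁ − x̄₂ = 442 − 430 = 12.0000.
CI: 12.0000 ± 22.5336 = (-10.5336, 34.5336).
The interval (-10.5336, 34.5336) contains 0, so the difference is not significant.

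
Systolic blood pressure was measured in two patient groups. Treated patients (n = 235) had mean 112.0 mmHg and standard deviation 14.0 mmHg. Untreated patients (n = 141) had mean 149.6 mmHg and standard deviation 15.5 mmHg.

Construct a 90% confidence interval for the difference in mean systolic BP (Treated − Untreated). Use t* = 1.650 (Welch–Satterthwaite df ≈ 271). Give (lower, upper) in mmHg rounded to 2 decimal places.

SE₁ = s₁/√n₁ = 14.0/√235 = 0.9133; SE₂ = 15.5/√141 = 1.3053.
Independent samples, unequal variances: SE_diff = √(SE₁² + SE₂²) = √(0.83411689 + 1.70380809) = 1.5931.
t* = 1.650, so margin of error = 1.650 × 1.5931 = 2.6286.
Difference in means = 112.0 − 149.6 = -37.6000.
-37.6000 ± 2.6286 → (-40.23, -34.97).

(-40.23, -34.97)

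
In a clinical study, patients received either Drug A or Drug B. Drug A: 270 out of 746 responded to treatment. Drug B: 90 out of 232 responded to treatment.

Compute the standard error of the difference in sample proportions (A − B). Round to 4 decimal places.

0.0365

First, p̂₁ = 270/746 = 0.3619; p̂₂ = 90/232 = 0.3879.
The two standard errors are √(0.3619×0.6381/746) = 0.01759 and √(0.3879×0.6121/232) = 0.03199.
Because the samples are independent, SE_diff = √(0.01759² + 0.03199²) = 0.03651.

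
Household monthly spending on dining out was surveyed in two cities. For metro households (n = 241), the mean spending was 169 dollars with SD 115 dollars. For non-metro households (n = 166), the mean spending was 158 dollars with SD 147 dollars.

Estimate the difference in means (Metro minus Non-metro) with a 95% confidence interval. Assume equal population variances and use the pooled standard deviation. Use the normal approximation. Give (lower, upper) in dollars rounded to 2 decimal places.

Pooled variance s_p² = [240·115² + 165·147²] / (241+166−2) = 16640.7037, so s_p = 128.9989.
SE_diff = s_p·√(1/n₁ + 1/n₂) = 128.9989·√(1/241 + 1/166) = 13.0113.
z* = 1.960; margin = 1.960 × 13.0113 = 25.5021.
Difference = 169 − 158 = 11.0000.
11.0000 ± 25.5021 → (-14.50, 36.50).

(-14.50, 36.50)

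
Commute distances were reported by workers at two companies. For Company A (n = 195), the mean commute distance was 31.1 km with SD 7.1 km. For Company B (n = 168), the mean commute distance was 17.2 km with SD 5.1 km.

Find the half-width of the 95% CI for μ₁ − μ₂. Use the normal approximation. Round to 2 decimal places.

Standard errors of each mean: 7.1/√195 = 0.5084 and 5.1/√168 = 0.3935.
SE(x̄₁ − x̄₂) = √(0.5084² + 0.3935²) = 0.6429 for independent samples with unequal variances.
With z* = 1.960, the margin is 1.960 × 0.6429 = 1.2601.

1.26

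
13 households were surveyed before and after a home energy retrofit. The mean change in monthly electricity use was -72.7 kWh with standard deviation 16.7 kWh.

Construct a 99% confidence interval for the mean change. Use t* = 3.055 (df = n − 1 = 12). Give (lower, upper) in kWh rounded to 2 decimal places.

Paired design: SE = s_d/√n = 16.7/√13 = 4.6317.
t* = 3.055; margin of error = 3.055 × 4.6317 = 14.1498.
-72.7 ± 14.1498 → (-86.85, -58.55).

(-86.85, -58.55)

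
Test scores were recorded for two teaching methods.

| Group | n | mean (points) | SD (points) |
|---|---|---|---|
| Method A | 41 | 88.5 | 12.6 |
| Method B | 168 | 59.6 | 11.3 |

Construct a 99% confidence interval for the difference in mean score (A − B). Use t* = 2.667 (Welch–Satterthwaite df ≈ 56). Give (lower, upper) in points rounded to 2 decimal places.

(23.16, 34.64)

Per-group SEs: s₁/√n₁ = 12.6/√41 = 1.9678, s₂/√n₂ = 11.3/√168 = 0.8718.
Unpooled SE of the difference: √(3.87223684 + 0.76003524) = 2.1523.
Margin of error = t* · SE = 2.667 × 2.1523 = 5.7402.
x̄₁ − x̄₂ = 88.5 − 59.6 = 28.9000.
CI: 28.9000 ± 5.7402 = (23.16, 34.64).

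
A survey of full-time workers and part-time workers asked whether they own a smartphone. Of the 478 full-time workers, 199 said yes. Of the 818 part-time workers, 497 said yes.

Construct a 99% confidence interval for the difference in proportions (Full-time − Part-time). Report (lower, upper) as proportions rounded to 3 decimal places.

(-0.264, -0.118)

Sample proportions: 199/478 = 0.4163, 497/818 = 0.6076.
Each SE is √(p̂(1−p̂)/n): √(0.4163·0.5837/478) = 0.02255 and √(0.6076·0.3924/818) = 0.01707.
SE(p̂₁ − p̂₂) = √(SE₁² + SE₂²) = √(0.0005085025 + 0.0002913849) = 0.02828, since the two samples are independent.
At 99% confidence z* = 2.576; margin = 2.576 × 0.02828 = 0.07285.
The difference is 0.4163 − 0.6076 = -0.1913, so the interval is -0.1913 ± 0.07285 = (-0.264, -0.118).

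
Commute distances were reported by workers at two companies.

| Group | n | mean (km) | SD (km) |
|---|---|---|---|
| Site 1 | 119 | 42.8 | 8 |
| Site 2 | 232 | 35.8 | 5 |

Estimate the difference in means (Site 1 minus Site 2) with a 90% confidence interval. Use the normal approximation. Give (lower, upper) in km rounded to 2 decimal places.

Per-group SEs: s₁/√n₁ = 8/√119 = 0.7334, s₂/√n₂ = 5/√232 = 0.3283.
Unpooled SE of the difference: √(0.53787556 + 0.10778089) = 0.8035.
Margin of error = z* · SE = 1.645 × 0.8035 = 1.3218.
x̄₁ − x̄₂ = 42.8 − 35.8 = 7.0000.
CI: 7.0000 ± 1.3218 = (5.68, 8.32).

(5.68, 8.32)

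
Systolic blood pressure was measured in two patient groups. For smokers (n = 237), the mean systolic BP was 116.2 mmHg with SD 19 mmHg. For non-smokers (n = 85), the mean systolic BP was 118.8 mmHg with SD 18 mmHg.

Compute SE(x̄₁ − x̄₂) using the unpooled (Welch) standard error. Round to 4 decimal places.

2.3098

SE₁ = s₁/√n₁ = 19/√237 = 1.2342; SE₂ = 18/√85 = 1.9524.
Independent samples, unequal variances: SE_diff = √(SE₁² + SE₂²) = √(1.52324964 + 3.81186576) = 2.3098.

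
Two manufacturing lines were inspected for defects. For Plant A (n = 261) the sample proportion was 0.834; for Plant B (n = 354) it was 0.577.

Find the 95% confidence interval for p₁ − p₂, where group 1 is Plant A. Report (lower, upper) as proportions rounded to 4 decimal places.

SE₁ = √(p̂₁(1−p̂₁)/n₁) = √(0.8340·0.1660/261) = 0.02303; SE₂ = √(0.5770·0.4230/354) = 0.02626.
Independent samples: SE of the difference = √(SE₁² + SE₂²) = √(0.0005303809 + 0.0006895876) = 0.03493.
z* for 95% confidence is 1.960, so the margin of error is 1.960 × 0.03493 = 0.06846.
Point estimate p̂₁ − p̂₂ = 0.8340 − 0.5770 = 0.2570.
0.2570 ± 0.06846 → (0.1885, 0.3255).

(0.1885, 0.3255)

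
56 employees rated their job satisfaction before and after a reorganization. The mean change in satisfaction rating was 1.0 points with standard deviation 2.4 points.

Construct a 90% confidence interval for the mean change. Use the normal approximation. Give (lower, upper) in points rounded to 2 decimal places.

This is a matched-pairs design, so SE = s_d/√n = 2.4/√56 = 0.3207.
Margin = 1.645 × 0.3207 = 0.5276; the interval is 1.0 ± 0.5276 = (0.47, 1.53).

(0.47, 1.53)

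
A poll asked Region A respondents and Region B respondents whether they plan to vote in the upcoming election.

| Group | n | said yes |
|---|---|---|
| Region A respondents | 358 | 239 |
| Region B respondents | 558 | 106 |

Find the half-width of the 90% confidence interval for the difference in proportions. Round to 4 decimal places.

0.0492

p̂₁ = 239/358 = 0.6676 and p̂₂ = 106/558 = 0.1900.
SE₁ = √(p̂₁(1−p̂₁)/n₁) = √(0.6676·0.3324/358) = 0.02490; SE₂ = √(0.1900·0.8100/558) = 0.01661.
Independent samples: SE of the difference = √(SE₁² + SE₂²) = √(0.00062001 + 0.0002758921) = 0.02993.
z* for 90% confidence is 1.645, so the margin of error is 1.645 × 0.02993 = 0.04923.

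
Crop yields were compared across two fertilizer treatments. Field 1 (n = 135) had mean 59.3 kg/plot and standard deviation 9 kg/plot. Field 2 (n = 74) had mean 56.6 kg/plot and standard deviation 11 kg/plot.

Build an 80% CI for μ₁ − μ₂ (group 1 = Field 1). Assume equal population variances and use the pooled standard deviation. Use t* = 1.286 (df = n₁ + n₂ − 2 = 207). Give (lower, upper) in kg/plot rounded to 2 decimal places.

Pooled variance s_p² = [134·9² + 73·11²] / (135+74−2) = 95.1063, so s_p = 9.7522.
SE_diff = s_p·√(1/n₁ + 1/n₂) = 9.7522·√(1/135 + 1/74) = 1.4106.
t* = 1.286; margin = 1.286 × 1.4106 = 1.8140.
Difference = 59.3 − 56.6 = 2.7000.
2.7000 ± 1.8140 → (0.89, 4.51).

(0.89, 4.51)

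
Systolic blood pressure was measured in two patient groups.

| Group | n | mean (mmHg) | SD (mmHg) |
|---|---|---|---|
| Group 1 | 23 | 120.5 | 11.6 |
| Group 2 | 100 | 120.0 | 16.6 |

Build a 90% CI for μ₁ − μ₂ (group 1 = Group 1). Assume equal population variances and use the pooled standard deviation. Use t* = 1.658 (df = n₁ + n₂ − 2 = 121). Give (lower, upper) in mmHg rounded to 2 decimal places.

s_p = √[((n₁−1)s₁² + (n₂−1)s₂²)/(n₁+n₂−2)] = √[(22·11.6² + 99·16.6²)/121] = 15.8090.
SE = 15.8090·√(1/23 + 1/100) = 3.6559.
With t* = 1.658, margin = 1.658 × 3.6559 = 6.0615.
x̄₁ − x̄₂ = 120.5 − 120.0 = 0.5000; interval 0.5000 ± 6.0615 = (-5.56, 6.56).

(-5.56, 6.56)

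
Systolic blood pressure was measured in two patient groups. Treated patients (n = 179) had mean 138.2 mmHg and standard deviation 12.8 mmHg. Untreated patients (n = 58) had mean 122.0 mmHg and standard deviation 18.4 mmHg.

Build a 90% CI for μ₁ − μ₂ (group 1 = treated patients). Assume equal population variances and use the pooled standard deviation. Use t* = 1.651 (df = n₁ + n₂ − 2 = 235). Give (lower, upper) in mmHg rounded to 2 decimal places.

Pooled variance s_p² = [178·12.8² + 57·18.4²] / (179+58−2) = 206.2189, so s_p = 14.3603.
SE_diff = s_p·√(1/n₁ + 1/n₂) = 14.3603·√(1/179 + 1/58) = 2.1697.
t* = 1.651; margin = 1.651 × 2.1697 = 3.5822.
Difference = 138.2 − 122.0 = 16.2000.
16.2000 ± 3.5822 → (12.62, 19.78).

(12.62, 19.78)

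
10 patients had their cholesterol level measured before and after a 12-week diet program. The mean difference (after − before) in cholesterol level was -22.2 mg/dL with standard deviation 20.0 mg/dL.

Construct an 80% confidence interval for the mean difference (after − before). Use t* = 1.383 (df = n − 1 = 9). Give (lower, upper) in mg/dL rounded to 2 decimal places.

Paired design: SE = s_d/√n = 20.0/√10 = 6.3246.
t* = 1.383; margin of error = 1.383 × 6.3246 = 8.7469.
-22.2 ± 8.7469 → (-30.95, -13.45).

(-30.95, -13.45)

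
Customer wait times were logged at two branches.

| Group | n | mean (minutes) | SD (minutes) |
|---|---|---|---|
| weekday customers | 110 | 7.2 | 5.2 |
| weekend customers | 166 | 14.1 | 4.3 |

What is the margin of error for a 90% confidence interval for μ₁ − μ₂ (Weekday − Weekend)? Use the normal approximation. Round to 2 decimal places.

0.98

Standard errors of each mean: 5.2/√110 = 0.4958 and 4.3/√166 = 0.3337.
SE(x̄₁ − x̄₂) = √(0.4958² + 0.3337²) = 0.5976 for independent samples with unequal variances.
With z* = 1.645, the margin is 1.645 × 0.5976 = 0.9831.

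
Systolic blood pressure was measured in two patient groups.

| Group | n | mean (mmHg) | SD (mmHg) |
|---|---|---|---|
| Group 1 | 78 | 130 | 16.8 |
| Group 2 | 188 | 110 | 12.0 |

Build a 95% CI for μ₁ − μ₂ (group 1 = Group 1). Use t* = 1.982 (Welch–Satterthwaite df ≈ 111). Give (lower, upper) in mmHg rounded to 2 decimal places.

Per-group SEs: s₁/√n₁ = 16.8/√78 = 1.9022, s₂/√n₂ = 12.0/√188 = 0.8752.
Unpooled SE of the difference: √(3.61836484 + 0.76597504) = 2.0939.
Margin of error = t* · SE = 1.982 × 2.0939 = 4.1501.
x̄₁ − x̄₂ = 130 − 110 = 20.0000.
CI: 20.0000 ± 4.1501 = (15.85, 24.15).

(15.85, 24.15)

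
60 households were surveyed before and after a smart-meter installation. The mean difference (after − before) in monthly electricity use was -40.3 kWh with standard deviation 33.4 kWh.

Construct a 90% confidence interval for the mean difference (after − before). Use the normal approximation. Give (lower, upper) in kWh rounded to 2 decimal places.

This is a matched-pairs design, so SE = s_d/√n = 33.4/√60 = 4.3119.
Margin = 1.645 × 4.3119 = 7.0931; the interval is -40.3 ± 7.0931 = (-47.39, -33.21).

(-47.39, -33.21)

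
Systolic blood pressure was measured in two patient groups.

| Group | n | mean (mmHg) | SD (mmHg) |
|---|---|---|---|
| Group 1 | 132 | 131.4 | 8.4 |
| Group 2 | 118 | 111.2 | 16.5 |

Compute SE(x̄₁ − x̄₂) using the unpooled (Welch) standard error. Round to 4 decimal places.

Standard errors of each mean: 8.4/√132 = 0.7311 and 16.5/√118 = 1.5189.
SE(x̄₁ − x̄₂) = √(0.7311² + 1.5189²) = 1.6857 for independent samples with unequal variances.

1.6857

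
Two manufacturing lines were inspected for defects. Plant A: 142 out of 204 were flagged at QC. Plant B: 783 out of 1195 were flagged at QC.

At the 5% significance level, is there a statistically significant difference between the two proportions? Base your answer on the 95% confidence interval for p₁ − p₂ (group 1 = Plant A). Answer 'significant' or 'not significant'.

not significant

First, p̂₁ = 142/204 = 0.6961; p̂₂ = 783/1195 = 0.6552.
The two standard errors are √(0.6961×0.3039/204) = 0.03220 and √(0.6552×0.3448/1195) = 0.01375.
Because the samples are independent, SE_diff = √(0.03220² + 0.01375²) = 0.03501.
Using z* = 1.960 for 95%, ME = 1.960 × 0.03501 = 0.06862.
p̂₁ − p̂₂ = 0.0409; interval 0.0409 ± 0.06862 gives (-0.02772, 0.10952).
The interval (-0.02772, 0.10952) contains 0, so the difference is not significant.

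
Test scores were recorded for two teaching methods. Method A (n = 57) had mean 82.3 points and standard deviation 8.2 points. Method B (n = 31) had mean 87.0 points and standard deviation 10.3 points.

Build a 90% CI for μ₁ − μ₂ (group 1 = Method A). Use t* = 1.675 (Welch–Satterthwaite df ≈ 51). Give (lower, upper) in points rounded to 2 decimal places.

(-8.29, -1.11)

SE₁ = s₁/√n₁ = 8.2/√57 = 1.0861; SE₂ = 10.3/√31 = 1.8499.
Independent samples, unequal variances: SE_diff = √(SE₁² + SE₂²) = √(1.17961321 + 3.42213001) = 2.1452.
t* = 1.675, so margin of error = 1.675 × 2.1452 = 3.5932.
Difference in means = 82.3 − 87.0 = -4.7000.
-4.7000 ± 3.5932 → (-8.29, -1.11).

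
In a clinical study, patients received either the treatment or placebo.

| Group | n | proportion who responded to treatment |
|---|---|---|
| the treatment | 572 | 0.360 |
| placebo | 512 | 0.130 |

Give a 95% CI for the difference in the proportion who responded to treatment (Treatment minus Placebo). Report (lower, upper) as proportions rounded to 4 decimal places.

SE₁ = √(p̂₁(1−p̂₁)/n₁) = √(0.3600·0.6400/572) = 0.02007; SE₂ = √(0.1300·0.8700/512) = 0.01486.
Independent samples: SE of the difference = √(SE₁² + SE₂²) = √(0.0004028049 + 0.0002208196) = 0.02497.
z* for 95% confidence is 1.960, so the margin of error is 1.960 × 0.02497 = 0.04894.
Point estimate p̂₁ − p̂₂ = 0.3600 − 0.1300 = 0.2300.
0.2300 ± 0.04894 → (0.1811, 0.2789).

(0.1811, 0.2789)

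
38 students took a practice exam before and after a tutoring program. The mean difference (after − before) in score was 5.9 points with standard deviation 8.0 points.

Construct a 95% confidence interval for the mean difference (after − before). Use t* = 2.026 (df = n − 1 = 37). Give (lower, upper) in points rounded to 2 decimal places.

Paired design: SE = s_d/√n = 8.0/√38 = 1.2978.
t* = 2.026; margin of error = 2.026 × 1.2978 = 2.6293.
5.9 ± 2.6293 → (3.27, 8.53).

(3.27, 8.53)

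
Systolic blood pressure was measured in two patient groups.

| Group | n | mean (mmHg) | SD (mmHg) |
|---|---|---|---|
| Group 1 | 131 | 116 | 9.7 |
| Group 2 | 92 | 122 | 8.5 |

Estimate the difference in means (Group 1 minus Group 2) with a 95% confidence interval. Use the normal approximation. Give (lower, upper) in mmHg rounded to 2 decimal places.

(-8.40, -3.60)

SE₁ = s₁/√n₁ = 9.7/√131 = 0.8475; SE₂ = 8.5/√92 = 0.8862.
Independent samples, unequal variances: SE_diff = √(SE₁² + SE₂²) = √(0.71825625 + 0.78535044) = 1.2262.
z* = 1.960, so margin of error = 1.960 × 1.2262 = 2.4034.
Difference in means = 116 − 122 = -6.0000.
-6.0000 ± 2.4034 → (-8.40, -3.60).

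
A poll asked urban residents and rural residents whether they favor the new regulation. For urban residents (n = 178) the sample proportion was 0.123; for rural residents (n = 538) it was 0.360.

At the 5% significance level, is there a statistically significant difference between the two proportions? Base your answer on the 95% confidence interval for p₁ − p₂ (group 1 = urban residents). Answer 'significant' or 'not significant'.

significant

The two standard errors are √(0.1230×0.8770/178) = 0.02462 and √(0.3600×0.6400/538) = 0.02069.
Because the samples are independent, SE_diff = √(0.02462² + 0.02069²) = 0.03216.
Using z* = 1.960 for 95%, ME = 1.960 × 0.03216 = 0.06303.
p̂₁ − p̂₂ = -0.2370; interval -0.2370 ± 0.06303 gives (-0.30003, -0.17397).
The interval (-0.30003, -0.17397) does not contain 0, so the difference is significant.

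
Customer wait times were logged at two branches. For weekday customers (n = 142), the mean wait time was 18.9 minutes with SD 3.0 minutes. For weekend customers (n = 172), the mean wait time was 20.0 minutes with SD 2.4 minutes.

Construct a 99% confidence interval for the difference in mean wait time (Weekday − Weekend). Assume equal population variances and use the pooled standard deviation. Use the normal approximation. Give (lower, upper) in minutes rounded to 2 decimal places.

Pooled variance s_p² = [141·3.0² + 171·2.4²] / (142+172−2) = 7.2242, so s_p = 2.6878.
SE_diff = s_p·√(1/n₁ + 1/n₂) = 2.6878·√(1/142 + 1/172) = 0.3048.
z* = 2.576; margin = 2.576 × 0.3048 = 0.7852.
Difference = 18.9 − 20.0 = -1.1000.
-1.1000 ± 0.7852 → (-1.89, -0.31).

(-1.89, -0.31)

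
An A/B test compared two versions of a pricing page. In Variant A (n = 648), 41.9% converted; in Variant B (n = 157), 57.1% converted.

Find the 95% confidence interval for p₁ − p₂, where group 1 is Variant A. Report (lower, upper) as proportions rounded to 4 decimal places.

Each SE is √(p̂(1−p̂)/n): √(0.4190·0.5810/648) = 0.01938 and √(0.5710·0.4290/157) = 0.03950.
SE(p̂₁ − p̂₂) = √(SE₁² + SE₂²) = √(0.0003755844 + 0.00156025) = 0.04400, since the two samples are independent.
At 95% confidence z* = 1.960; margin = 1.960 × 0.04400 = 0.08624.
The difference is 0.4190 − 0.5710 = -0.1520, so the interval is -0.1520 ± 0.08624 = (-0.2382, -0.0658).

(-0.2382, -0.0658)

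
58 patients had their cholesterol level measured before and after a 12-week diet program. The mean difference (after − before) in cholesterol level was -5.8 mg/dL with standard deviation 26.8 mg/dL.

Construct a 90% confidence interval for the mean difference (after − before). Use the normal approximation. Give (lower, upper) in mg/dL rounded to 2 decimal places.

(-11.59, -0.01)

Paired design: SE = s_d/√n = 26.8/√58 = 3.5190.
z* = 1.645; margin of error = 1.645 × 3.5190 = 5.7888.
-5.8 ± 5.7888 → (-11.59, -0.01).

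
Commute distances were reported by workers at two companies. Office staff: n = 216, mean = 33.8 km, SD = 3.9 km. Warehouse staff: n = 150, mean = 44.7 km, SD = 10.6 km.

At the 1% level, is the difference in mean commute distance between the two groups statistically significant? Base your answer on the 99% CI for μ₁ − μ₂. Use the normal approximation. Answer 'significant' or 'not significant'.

significant

SE₁ = s₁/√n₁ = 3.9/√216 = 0.2654; SE₂ = 10.6/√150 = 0.8655.
Independent samples, unequal variances: SE_diff = √(SE₁² + SE₂²) = √(0.07043716 + 0.74909025) = 0.9053.
z* = 2.576, so margin of error = 2.576 × 0.9053 = 2.3321.
Difference in means = 33.8 − 44.7 = -10.9000.
-10.9000 ± 2.3321 → (-13.2321, -8.5679).
The interval (-13.2321, -8.5679) does not contain 0, so the difference is significant.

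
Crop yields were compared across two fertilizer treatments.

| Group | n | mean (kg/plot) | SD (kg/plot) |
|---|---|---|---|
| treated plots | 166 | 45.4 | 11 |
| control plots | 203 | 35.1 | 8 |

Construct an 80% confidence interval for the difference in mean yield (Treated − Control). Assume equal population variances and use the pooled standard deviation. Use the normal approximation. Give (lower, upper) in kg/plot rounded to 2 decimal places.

(9.03, 11.57)

Pooled variance s_p² = [165·11² + 202·8²] / (166+203−2) = 89.6267, so s_p = 9.4671.
SE_diff = s_p·√(1/n₁ + 1/n₂) = 9.4671·√(1/166 + 1/203) = 0.9907.
z* = 1.282; margin = 1.282 × 0.9907 = 1.2701.
Difference = 45.4 − 35.1 = 10.3000.
10.3000 ± 1.2701 → (9.03, 11.57).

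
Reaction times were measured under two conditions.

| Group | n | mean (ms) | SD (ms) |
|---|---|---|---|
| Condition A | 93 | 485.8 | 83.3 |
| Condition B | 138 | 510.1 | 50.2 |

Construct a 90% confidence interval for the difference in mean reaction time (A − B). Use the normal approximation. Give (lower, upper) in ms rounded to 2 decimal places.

(-40.15, -8.45)

Standard errors of each mean: 83.3/√93 = 8.6378 and 50.2/√138 = 4.2733.
SE(x̄₁ − x̄₂) = √(8.6378² + 4.2733²) = 9.6370 for independent samples with unequal variances.
With z* = 1.645, the margin is 1.645 × 9.6370 = 15.8529.
x̄₁ − x̄₂ = 485.8 − 510.1 = -24.3000; the interval is -24.3000 ± 15.8529 = (-40.15, -8.45).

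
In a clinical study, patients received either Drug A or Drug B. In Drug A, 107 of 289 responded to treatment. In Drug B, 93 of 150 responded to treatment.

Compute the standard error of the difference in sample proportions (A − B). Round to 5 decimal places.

First, p̂₁ = 107/289 = 0.3702; p̂₂ = 93/150 = 0.6200.
The two standard errors are √(0.3702×0.6298/289) = 0.02840 and √(0.6200×0.3800/150) = 0.03963.
Because the samples are independent, SE_diff = √(0.02840² + 0.03963²) = 0.04876.

0.04876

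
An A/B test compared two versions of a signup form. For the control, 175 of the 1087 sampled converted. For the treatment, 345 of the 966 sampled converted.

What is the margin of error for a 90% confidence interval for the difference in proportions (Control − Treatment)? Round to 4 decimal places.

p̂₁ = 175/1087 = 0.1610 and p̂₂ = 345/966 = 0.3571.
SE₁ = √(p̂₁(1−p̂₁)/n₁) = √(0.1610·0.8390/1087) = 0.01115; SE₂ = √(0.3571·0.6429/966) = 0.01542.
Independent samples: SE of the difference = √(SE₁² + SE₂²) = √(0.0001243225 + 0.0002377764) = 0.01903.
z* for 90% confidence is 1.645, so the margin of error is 1.645 × 0.01903 = 0.03130.

0.0313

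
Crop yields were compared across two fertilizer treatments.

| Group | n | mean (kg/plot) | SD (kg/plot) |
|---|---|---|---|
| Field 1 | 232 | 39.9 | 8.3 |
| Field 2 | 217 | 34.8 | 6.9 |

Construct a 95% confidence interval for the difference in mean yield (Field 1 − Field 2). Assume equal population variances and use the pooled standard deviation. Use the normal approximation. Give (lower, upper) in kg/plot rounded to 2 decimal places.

Pooled variance s_p² = [231·8.3² + 216·6.9²] / (232+217−2) = 58.6070, so s_p = 7.6555.
SE_diff = s_p·√(1/n₁ + 1/n₂) = 7.6555·√(1/232 + 1/217) = 0.7230.
z* = 1.960; margin = 1.960 × 0.7230 = 1.4171.
Difference = 39.9 − 34.8 = 5.1000.
5.1000 ± 1.4171 → (3.68, 6.52).

(3.68, 6.52)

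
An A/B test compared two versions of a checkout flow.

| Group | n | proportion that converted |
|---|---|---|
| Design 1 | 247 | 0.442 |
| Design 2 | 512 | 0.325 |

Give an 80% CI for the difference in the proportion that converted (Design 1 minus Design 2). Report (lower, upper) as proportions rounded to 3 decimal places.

The two standard errors are √(0.4420×0.5580/247) = 0.03160 and √(0.3250×0.6750/512) = 0.02070.
Because the samples are independent, SE_diff = √(0.03160² + 0.02070²) = 0.03778.
Using z* = 1.282 for 80%, ME = 1.282 × 0.03778 = 0.04843.
p̂₁ − p̂₂ = 0.1170; interval 0.1170 ± 0.04843 gives (0.069, 0.165).

(0.069, 0.165)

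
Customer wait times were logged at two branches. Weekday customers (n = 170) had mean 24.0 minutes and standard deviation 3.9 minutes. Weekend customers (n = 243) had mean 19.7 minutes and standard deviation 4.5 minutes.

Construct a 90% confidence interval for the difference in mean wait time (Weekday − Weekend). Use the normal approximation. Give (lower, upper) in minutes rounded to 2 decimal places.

Standard errors of each mean: 3.9/√170 = 0.2991 and 4.5/√243 = 0.2887.
SE(x̄₁ − x̄₂) = √(0.2991² + 0.2887²) = 0.4157 for independent samples with unequal variances.
With z* = 1.645, the margin is 1.645 × 0.4157 = 0.6838.
x̄₁ − x̄₂ = 24.0 − 19.7 = 4.3000; the interval is 4.3000 ± 0.6838 = (3.62, 4.98).

(3.62, 4.98)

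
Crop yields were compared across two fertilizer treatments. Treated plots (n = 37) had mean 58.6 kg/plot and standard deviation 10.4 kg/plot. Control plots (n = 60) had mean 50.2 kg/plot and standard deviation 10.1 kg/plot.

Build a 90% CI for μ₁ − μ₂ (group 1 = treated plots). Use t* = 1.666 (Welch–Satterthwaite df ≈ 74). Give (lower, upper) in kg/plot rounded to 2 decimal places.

(4.82, 11.98)

SE₁ = s₁/√n₁ = 10.4/√37 = 1.7097; SE₂ = 10.1/√60 = 1.3039.
Independent samples, unequal variances: SE_diff = √(SE₁² + SE₂²) = √(2.92307409 + 1.70015521) = 2.1502.
t* = 1.666, so margin of error = 1.666 × 2.1502 = 3.5822.
Difference in means = 58.6 − 50.2 = 8.4000.
8.4000 ± 3.5822 → (4.82, 11.98).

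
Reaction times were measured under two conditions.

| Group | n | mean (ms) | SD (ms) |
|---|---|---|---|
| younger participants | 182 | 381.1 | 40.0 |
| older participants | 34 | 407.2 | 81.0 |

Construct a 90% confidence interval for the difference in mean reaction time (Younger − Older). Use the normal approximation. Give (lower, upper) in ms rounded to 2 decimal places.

(-49.47, -2.73)

SE₁ = s₁/√n₁ = 40.0/√182 = 2.9650; SE₂ = 81.0/√34 = 13.8914.
Independent samples, unequal variances: SE_diff = √(SE₁² + SE₂²) = √(8.791225 + 192.97099396) = 14.2043.
z* = 1.645, so margin of error = 1.645 × 14.2043 = 23.3661.
Difference in means = 381.1 − 407.2 = -26.1000.
-26.1000 ± 23.3661 → (-49.47, -2.73).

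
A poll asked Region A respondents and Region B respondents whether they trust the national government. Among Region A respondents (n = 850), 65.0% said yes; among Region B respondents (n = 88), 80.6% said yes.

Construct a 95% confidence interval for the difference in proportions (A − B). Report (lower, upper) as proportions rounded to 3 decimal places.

(-0.245, -0.067)

SE₁ = √(p̂₁(1−p̂₁)/n₁) = √(0.6500·0.3500/850) = 0.01636; SE₂ = √(0.8060·0.1940/88) = 0.04215.
Independent samples: SE of the difference = √(SE₁² + SE₂²) = √(0.0002676496 + 0.0017766225) = 0.04521.
z* for 95% confidence is 1.960, so the margin of error is 1.960 × 0.04521 = 0.08861.
Point estimate p̂₁ − p̂₂ = 0.6500 − 0.8060 = -0.1560.
-0.1560 ± 0.08861 → (-0.245, -0.067).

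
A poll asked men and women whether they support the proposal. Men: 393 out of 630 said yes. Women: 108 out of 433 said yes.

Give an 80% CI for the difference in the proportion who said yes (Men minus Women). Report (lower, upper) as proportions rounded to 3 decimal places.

Sample proportions: 393/630 = 0.6238, 108/433 = 0.2494.
Each SE is √(p̂(1−p̂)/n): √(0.6238·0.3762/630) = 0.01930 and √(0.2494·0.7506/433) = 0.02079.
SE(p̂₁ − p̂₂) = √(SE₁² + SE₂²) = √(0.00037249 + 0.0004322241) = 0.02837, since the two samples are independent.
At 80% confidence z* = 1.282; margin = 1.282 × 0.02837 = 0.03637.
The difference is 0.6238 − 0.2494 = 0.3744, so the interval is 0.3744 ± 0.03637 = (0.338, 0.411).

(0.338, 0.411)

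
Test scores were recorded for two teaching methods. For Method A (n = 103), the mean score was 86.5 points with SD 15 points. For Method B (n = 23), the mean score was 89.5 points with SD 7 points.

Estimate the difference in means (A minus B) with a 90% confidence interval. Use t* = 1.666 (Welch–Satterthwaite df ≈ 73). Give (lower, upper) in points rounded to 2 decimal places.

Per-group SEs: s₁/√n₁ = 15/√103 = 1.4780, s₂/√n₂ = 7/√23 = 1.4596.
Unpooled SE of the difference: √(2.184484 + 2.13043216) = 2.0772.
Margin of error = t* · SE = 1.666 × 2.0772 = 3.4606.
x̄₁ − x̄₂ = 86.5 − 89.5 = -3.0000.
CI: -3.0000 ± 3.4606 = (-6.46, 0.46).

(-6.46, 0.46)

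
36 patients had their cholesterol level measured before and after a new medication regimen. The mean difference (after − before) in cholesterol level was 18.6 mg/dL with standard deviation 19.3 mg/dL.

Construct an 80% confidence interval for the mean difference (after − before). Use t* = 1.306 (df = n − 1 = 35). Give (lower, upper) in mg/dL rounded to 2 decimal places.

(14.40, 22.80)

Paired design: SE = s_d/√n = 19.3/√36 = 3.2167.
t* = 1.306; margin of error = 1.306 × 3.2167 = 4.2010.
18.6 ± 4.2010 → (14.40, 22.80).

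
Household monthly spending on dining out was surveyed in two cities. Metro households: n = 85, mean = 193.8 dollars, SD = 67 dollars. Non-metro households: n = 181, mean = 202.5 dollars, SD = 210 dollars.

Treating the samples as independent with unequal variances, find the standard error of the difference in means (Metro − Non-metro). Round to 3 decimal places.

Standard errors of each mean: 67/√85 = 7.2672 and 210/√181 = 15.6092.
SE(x̄₁ − x̄₂) = √(7.2672² + 15.6092²) = 17.2180 for independent samples with unequal variances.

17.218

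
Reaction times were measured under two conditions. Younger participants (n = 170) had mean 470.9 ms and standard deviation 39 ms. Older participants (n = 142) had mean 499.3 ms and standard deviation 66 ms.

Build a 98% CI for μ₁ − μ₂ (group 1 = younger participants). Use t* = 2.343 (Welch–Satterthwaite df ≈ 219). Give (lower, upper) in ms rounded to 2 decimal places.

Standard errors of each mean: 39/√170 = 2.9912 and 66/√142 = 5.5386.
SE(x̄₁ − x̄₂) = √(2.9912² + 5.5386²) = 6.2947 for independent samples with unequal variances.
With t* = 2.343, the margin is 2.343 × 6.2947 = 14.7485.
x̄₁ − x̄₂ = 470.9 − 499.3 = -28.4000; the interval is -28.4000 ± 14.7485 = (-43.15, -13.65).

(-43.15, -13.65)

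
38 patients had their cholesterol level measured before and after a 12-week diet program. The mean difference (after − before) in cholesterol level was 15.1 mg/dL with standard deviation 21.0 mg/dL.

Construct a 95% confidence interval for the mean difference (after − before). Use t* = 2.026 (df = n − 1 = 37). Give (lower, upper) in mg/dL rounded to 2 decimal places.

(8.20, 22.00)

This is a matched-pairs design, so SE = s_d/√n = 21.0/√38 = 3.4066.
Margin = 2.026 × 3.4066 = 6.9018; the interval is 15.1 ± 6.9018 = (8.20, 22.00).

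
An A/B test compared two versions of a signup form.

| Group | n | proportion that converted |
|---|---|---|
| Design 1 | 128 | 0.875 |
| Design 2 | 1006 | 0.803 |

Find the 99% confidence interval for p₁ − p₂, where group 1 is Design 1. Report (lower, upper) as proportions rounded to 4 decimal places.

(-0.0099, 0.1539)

SE₁ = √(p̂₁(1−p̂₁)/n₁) = √(0.8750·0.1250/128) = 0.02923; SE₂ = √(0.8030·0.1970/1006) = 0.01254.
Independent samples: SE of the difference = √(SE₁² + SE₂²) = √(0.0008543929 + 0.0001572516) = 0.03181.
z* for 99% confidence is 2.576, so the margin of error is 2.576 × 0.03181 = 0.08194.
Point estimate p̂₁ − p̂₂ = 0.8750 − 0.8030 = 0.0720.
0.0720 ± 0.08194 → (-0.0099, 0.1539).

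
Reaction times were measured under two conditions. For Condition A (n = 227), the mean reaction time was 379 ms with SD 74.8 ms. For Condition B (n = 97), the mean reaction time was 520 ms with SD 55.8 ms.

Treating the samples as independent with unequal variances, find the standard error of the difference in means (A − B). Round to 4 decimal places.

7.5331

SE₁ = s₁/√n₁ = 74.8/√227 = 4.9647; SE₂ = 55.8/√97 = 5.6656.
Independent samples, unequal variances: SE_diff = √(SE₁² + SE₂²) = √(24.64824609 + 32.09902336) = 7.5331.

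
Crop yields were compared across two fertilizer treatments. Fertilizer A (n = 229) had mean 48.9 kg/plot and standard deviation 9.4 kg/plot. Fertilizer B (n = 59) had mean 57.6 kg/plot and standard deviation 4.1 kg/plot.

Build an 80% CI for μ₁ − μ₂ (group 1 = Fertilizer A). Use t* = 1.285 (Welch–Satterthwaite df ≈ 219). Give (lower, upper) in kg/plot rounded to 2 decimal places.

(-9.75, -7.65)

SE₁ = s₁/√n₁ = 9.4/√229 = 0.6212; SE₂ = 4.1/√59 = 0.5338.
Independent samples, unequal variances: SE_diff = √(SE₁² + SE₂²) = √(0.38588944 + 0.28494244) = 0.8190.
t* = 1.285, so margin of error = 1.285 × 0.8190 = 1.0524.
Difference in means = 48.9 − 57.6 = -8.7000.
-8.7000 ± 1.0524 → (-9.75, -7.65).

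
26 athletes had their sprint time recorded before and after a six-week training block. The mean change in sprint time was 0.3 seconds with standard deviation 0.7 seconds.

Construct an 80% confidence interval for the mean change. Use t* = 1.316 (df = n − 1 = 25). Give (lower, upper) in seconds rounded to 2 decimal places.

Paired design: SE = s_d/√n = 0.7/√26 = 0.1373.
t* = 1.316; margin of error = 1.316 × 0.1373 = 0.1807.
0.3 ± 0.1807 → (0.12, 0.48).

(0.12, 0.48)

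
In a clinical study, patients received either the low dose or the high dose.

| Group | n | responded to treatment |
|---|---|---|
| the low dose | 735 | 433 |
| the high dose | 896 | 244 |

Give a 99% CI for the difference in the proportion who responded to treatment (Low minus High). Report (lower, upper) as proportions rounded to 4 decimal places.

(0.2564, 0.3772)

p̂₁ = 433/735 = 0.5891 and p̂₂ = 244/896 = 0.2723.
SE₁ = √(p̂₁(1−p̂₁)/n₁) = √(0.5891·0.4109/735) = 0.01815; SE₂ = √(0.2723·0.7277/896) = 0.01487.
Independent samples: SE of the difference = √(SE₁² + SE₂²) = √(0.0003294225 + 0.0002211169) = 0.02346.
z* for 99% confidence is 2.576, so the margin of error is 2.576 × 0.02346 = 0.06043.
Point estimate p̂₁ − p̂₂ = 0.5891 − 0.2723 = 0.3168.
0.3168 ± 0.06043 → (0.2564, 0.3772).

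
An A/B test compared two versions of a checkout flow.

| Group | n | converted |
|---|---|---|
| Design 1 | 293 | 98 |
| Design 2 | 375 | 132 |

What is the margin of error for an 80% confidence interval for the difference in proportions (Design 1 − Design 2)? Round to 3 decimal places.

Sample proportions: 98/293 = 0.3345, 132/375 = 0.3520.
Each SE is √(p̂(1−p̂)/n): √(0.3345·0.6655/293) = 0.02756 and √(0.3520·0.6480/375) = 0.02466.
SE(p̂₁ − p̂₂) = √(SE₁² + SE₂²) = √(0.0007595536 + 0.0006081156) = 0.03698, since the two samples are independent.
At 80% confidence z* = 1.282; margin = 1.282 × 0.03698 = 0.04741.

0.047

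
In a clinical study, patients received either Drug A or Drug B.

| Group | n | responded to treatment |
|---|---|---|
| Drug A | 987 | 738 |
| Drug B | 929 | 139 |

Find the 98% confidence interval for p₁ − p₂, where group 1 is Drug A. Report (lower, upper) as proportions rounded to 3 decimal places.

(0.556, 0.640)

p̂₁ = 738/987 = 0.7477 and p̂₂ = 139/929 = 0.1496.
SE₁ = √(p̂₁(1−p̂₁)/n₁) = √(0.7477·0.2523/987) = 0.01382; SE₂ = √(0.1496·0.8504/929) = 0.01170.
Independent samples: SE of the difference = √(SE₁² + SE₂²) = √(0.0001909924 + 0.00013689) = 0.01811.
z* for 98% confidence is 2.326, so the margin of error is 2.326 × 0.01811 = 0.04212.
Point estimate p̂₁ − p̂₂ = 0.7477 − 0.1496 = 0.5981.
0.5981 ± 0.04212 → (0.556, 0.640).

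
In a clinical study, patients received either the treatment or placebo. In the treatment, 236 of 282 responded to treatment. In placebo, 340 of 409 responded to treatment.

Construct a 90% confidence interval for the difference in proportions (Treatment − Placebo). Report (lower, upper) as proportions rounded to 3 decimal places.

p̂₁ = 236/282 = 0.8369 and p̂₂ = 340/409 = 0.8313.
SE₁ = √(p̂₁(1−p̂₁)/n₁) = √(0.8369·0.1631/282) = 0.02200; SE₂ = √(0.8313·0.1687/409) = 0.01852.
Independent samples: SE of the difference = √(SE₁² + SE₂²) = √(0.000484 + 0.0003429904) = 0.02876.
z* for 90% confidence is 1.645, so the margin of error is 1.645 × 0.02876 = 0.04731.
Point estimate p̂₁ − p̂₂ = 0.8369 − 0.8313 = 0.0056.
0.0056 ± 0.04731 → (-0.042, 0.053).

(-0.042, 0.053)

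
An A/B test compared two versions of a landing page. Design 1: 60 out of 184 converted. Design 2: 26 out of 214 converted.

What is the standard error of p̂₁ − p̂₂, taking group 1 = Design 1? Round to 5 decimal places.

First, p̂₁ = 60/184 = 0.3261; p̂₂ = 26/214 = 0.1215.
The two standard errors are √(0.3261×0.6739/184) = 0.03456 and √(0.1215×0.8785/214) = 0.02233.
Because the samples are independent, SE_diff = √(0.03456² + 0.02233²) = 0.04115.

0.04115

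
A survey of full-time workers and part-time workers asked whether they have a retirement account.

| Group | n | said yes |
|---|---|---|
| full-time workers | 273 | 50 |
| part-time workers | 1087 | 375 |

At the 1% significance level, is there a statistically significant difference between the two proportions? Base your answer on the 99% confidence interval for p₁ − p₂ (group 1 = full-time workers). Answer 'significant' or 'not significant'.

significant

First, p̂₁ = 50/273 = 0.1832; p̂₂ = 375/1087 = 0.3450.
The two standard errors are √(0.1832×0.8168/273) = 0.02341 and √(0.3450×0.6550/1087) = 0.01442.
Because the samples are independent, SE_diff = √(0.02341² + 0.01442²) = 0.02749.
Using z* = 2.576 for 99%, ME = 2.576 × 0.02749 = 0.07081.
p̂₁ − p̂₂ = -0.1618; interval -0.1618 ± 0.07081 gives (-0.23261, -0.09099).
The interval (-0.23261, -0.09099) does not contain 0, so the difference is significant.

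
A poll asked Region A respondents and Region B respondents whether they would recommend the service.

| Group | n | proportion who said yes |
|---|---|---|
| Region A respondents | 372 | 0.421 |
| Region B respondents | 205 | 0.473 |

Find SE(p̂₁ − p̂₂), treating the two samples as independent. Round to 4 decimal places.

Each SE is √(p̂(1−p̂)/n): √(0.4210·0.5790/372) = 0.02560 and √(0.4730·0.5270/205) = 0.03487.
SE(p̂₁ − p̂₂) = √(SE₁² + SE₂²) = √(0.00065536 + 0.0012159169) = 0.04326, since the two samples are independent.

0.0433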